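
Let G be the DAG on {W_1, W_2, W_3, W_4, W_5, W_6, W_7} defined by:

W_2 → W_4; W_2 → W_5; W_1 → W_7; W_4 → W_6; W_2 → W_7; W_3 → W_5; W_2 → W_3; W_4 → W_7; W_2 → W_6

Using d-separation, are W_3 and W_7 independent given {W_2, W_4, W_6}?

We examine all 6 paths between W_3 and W_7:
Path 1: W_3 ← W_2 → W_7
  W_2 is a fork here and W_2 is conditioned on, so the path is blocked at W_2.
Path 2: W_3 ← W_2 → W_6 ← W_4 → W_7
  W_2 is a fork here and W_2 is conditioned on, so the path is blocked at W_2.
Path 3: W_3 ← W_2 → W_4 → W_7
  W_2 is a fork here and W_2 is conditioned on, so the path is blocked at W_2.
Path 4: W_3 → W_5 ← W_2 → W_7
  W_5 is a collider here and neither W_5 nor any of its descendants is conditioned on, so the collider stays closed — the path is blocked at W_5.
Path 5: W_3 → W_5 ← W_2 → W_6 ← W_4 → W_7
  W_5 is a collider here and neither W_5 nor any of its descendants is conditioned on, so the collider stays closed — the path is blocked at W_5.
Path 6: W_3 → W_5 ← W_2 → W_4 → W_7
  W_5 is a collider here and neither W_5 nor any of its descendants is conditioned on, so the collider stays closed — the path is blocked at W_5.
Every path is blocked, so W_3 and W_7 are d-separated given {W_2, W_4, W_6}.

Yes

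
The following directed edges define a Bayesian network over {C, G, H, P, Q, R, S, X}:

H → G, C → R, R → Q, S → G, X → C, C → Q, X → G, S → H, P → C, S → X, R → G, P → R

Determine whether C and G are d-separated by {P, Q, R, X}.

We examine all 6 paths between C and G:
  1. C → Q ← R → G — Q:collider[open]; R:fork[blocks] ⇒ blocked
  2. C → R → G — R:chain[blocks] ⇒ blocked
  3. C ← X → G — X:fork[blocks] ⇒ blocked
  4. C ← X ← S → G — X:chain[blocks]; S:fork[open] ⇒ blocked
  5. C ← X ← S → H → G — X:chain[blocks]; S:fork[open]; H:chain[open] ⇒ blocked
  6. C ← P → R → G — P:fork[blocks]; R:chain[blocks] ⇒ blocked
Every path is blocked, so C and G are d-separated given {P, Q, R, X}.

Yes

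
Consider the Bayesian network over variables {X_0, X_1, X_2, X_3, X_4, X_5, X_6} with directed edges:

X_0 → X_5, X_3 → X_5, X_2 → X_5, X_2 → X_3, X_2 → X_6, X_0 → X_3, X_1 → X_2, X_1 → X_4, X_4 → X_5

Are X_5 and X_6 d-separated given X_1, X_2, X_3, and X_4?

We examine all 4 paths between X_5 and X_6:
Path 1: X_5 ← X_3 ← X_2 → X_6
  X_3 is a chain here and X_3 is conditioned on, so the path is blocked at X_3.
Path 2: X_5 ← X_0 → X_3 ← X_2 → X_6
  X_2 is a fork here and X_2 is conditioned on, so the path is blocked at X_2.
Path 3: X_5 ← X_2 → X_6
  X_2 is a fork here and X_2 is conditioned on, so the path is blocked at X_2.
Path 4: X_5 ← X_4 ← X_1 → X_2 → X_6
  X_4 is a chain here and X_4 is conditioned on, so the path is blocked at X_4.
All paths are blocked; X_5 ⊥ X_6 | {X_1, X_2, X_3, X_4} holds.

Yes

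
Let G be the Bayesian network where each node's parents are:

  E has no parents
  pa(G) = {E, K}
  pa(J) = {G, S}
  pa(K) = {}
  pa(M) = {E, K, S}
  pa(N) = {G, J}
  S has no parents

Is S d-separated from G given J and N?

No — S and G are not d-separated given {J, N}.

4 paths connect S and G; each must be blocked for d-separation to hold:
Path 1: S → M ← K → G
  M is a collider here and neither M nor any of its descendants is conditioned on, so the collider stays closed — the path is blocked at M.
Path 2: S → M ← E → G
  M is a collider here and neither M nor any of its descendants is conditioned on, so the collider stays closed — the path is blocked at M.
Path 3: S → J ← G
  J is a collider and J is conditioned on, which opens it — no node blocks this path, so it is active.
Path 4: S → J → N ← G
  J is a chain here and J is conditioned on, so the path is blocked at J.
Since the path S → J ← G is active, S and G are not d-separated given {J, N}.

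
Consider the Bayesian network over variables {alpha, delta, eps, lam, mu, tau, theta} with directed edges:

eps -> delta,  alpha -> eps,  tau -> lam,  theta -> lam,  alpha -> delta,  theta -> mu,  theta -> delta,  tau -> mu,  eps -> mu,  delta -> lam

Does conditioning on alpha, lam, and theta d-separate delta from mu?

Enumerating the 6 paths from delta to mu and testing each for blocking by {alpha, lam, theta}:
Path 1: delta ← alpha → eps → mu
  alpha is a fork here and alpha is conditioned on, so the path is blocked at alpha.
Path 2: delta ← eps → mu
  eps is a fork and eps is not conditioned on — no node blocks this path, so it is active.
Path 3: delta ← theta → mu
  theta is a fork here and theta is conditioned on, so the path is blocked at theta.
Path 4: delta ← theta → lam ← tau → mu
  theta is a fork here and theta is conditioned on, so the path is blocked at theta.
Path 5: delta → lam ← tau → mu
  lam is a collider and lam is conditioned on, which opens it; tau is a fork and tau is not conditioned on — no node blocks this path, so it is active.
Path 6: delta → lam ← theta → mu
  theta is a fork here and theta is conditioned on, so the path is blocked at theta.
Since the path delta ← eps → mu is active, delta and mu are not d-separated given {alpha, lam, theta}.

No — delta and mu are not d-separated given {alpha, lam, theta}.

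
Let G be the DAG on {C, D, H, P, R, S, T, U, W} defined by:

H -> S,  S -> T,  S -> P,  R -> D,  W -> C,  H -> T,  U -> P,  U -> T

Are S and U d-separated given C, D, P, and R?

No — S and U are not d-separated given {C, D, P, R}.

We examine all 3 paths between S and U:
Path 1: S ← H → T ← U
  T is a collider here and neither T nor any of its descendants is conditioned on, so the collider stays closed — the path is blocked at T.
Path 2: S → T ← U
  T is a collider here and neither T nor any of its descendants is conditioned on, so the collider stays closed — the path is blocked at T.
Path 3: S → P ← U
  P is a collider and P is conditioned on, which opens it — no node blocks this path, so it is active.
At least one path is unblocked, so d-separation fails.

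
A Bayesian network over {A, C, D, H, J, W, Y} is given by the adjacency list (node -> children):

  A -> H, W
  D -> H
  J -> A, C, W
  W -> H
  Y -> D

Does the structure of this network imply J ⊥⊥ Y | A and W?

Yes

We examine all 4 paths between J and Y:
  1. J → A → H ← D ← Y — A:chain[blocks]; H:collider[blocks]; D:chain[open] ⇒ blocked
  2. J → A → W → H ← D ← Y — A:chain[blocks]; W:chain[blocks]; H:collider[blocks]; D:chain[open] ⇒ blocked
  3. J → W ← A → H ← D ← Y — W:collider[open]; A:fork[blocks]; H:collider[blocks]; D:chain[open] ⇒ blocked
  4. J → W → H ← D ← Y — W:chain[blocks]; H:collider[blocks]; D:chain[open] ⇒ blocked
Since every path is blocked, d-separation holds.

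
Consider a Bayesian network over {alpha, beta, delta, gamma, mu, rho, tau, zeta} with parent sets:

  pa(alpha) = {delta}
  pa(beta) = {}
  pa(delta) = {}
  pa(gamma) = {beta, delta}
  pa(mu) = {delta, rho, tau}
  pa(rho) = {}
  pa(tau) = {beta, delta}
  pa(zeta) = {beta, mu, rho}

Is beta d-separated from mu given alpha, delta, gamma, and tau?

Enumerating the 6 paths from beta to mu and testing each for blocking by {alpha, delta, gamma, tau}:
Path 1: beta → gamma ← delta → mu
  delta is a fork here and delta is conditioned on, so the path is blocked at delta.
Path 2: beta → gamma ← delta → tau → mu
  delta is a fork here and delta is conditioned on, so the path is blocked at delta.
Path 3: beta → tau ← delta → mu
  delta is a fork here and delta is conditioned on, so the path is blocked at delta.
Path 4: beta → tau → mu
  tau is a chain here and tau is conditioned on, so the path is blocked at tau.
Path 5: beta → zeta ← mu
  zeta is a collider here and neither zeta nor any of its descendants is conditioned on, so the collider stays closed — the path is blocked at zeta.
Path 6: beta → zeta ← rho → mu
  zeta is a collider here and neither zeta nor any of its descendants is conditioned on, so the collider stays closed — the path is blocked at zeta.
Since every path is blocked, d-separation holds.

Yes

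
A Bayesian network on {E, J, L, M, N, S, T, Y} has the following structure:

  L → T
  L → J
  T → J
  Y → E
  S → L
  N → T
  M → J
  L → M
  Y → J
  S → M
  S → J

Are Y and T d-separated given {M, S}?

Yes

We examine all 6 paths between Y and T:
Path 1: Y → J ← S → L → T
  J is a collider here and neither J nor any of its descendants is conditioned on, so the collider stays closed — the path is blocked at J.
Path 2: Y → J ← S → M ← L → T
  J is a collider here and neither J nor any of its descendants is conditioned on, so the collider stays closed — the path is blocked at J.
Path 3: Y → J ← L → T
  J is a collider here and neither J nor any of its descendants is conditioned on, so the collider stays closed — the path is blocked at J.
Path 4: Y → J ← M ← S → L → T
  J is a collider here and neither J nor any of its descendants is conditioned on, so the collider stays closed — the path is blocked at J.
Path 5: Y → J ← M ← L → T
  J is a collider here and neither J nor any of its descendants is conditioned on, so the collider stays closed — the path is blocked at J.
Path 6: Y → J ← T
  J is a collider here and neither J nor any of its descendants is conditioned on, so the collider stays closed — the path is blocked at J.
Since every path is blocked, d-separation holds.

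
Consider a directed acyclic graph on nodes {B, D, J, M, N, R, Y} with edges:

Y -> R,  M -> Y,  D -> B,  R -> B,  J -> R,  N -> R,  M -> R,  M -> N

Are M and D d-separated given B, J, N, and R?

Yes

There are 3 undirected paths between M and D; checking each against the conditioning set {B, J, N, R}:
Path 1: M → R → B ← D
  R is a chain here and R is conditioned on, so the path is blocked at R.
Path 2: M → Y → R → B ← D
  R is a chain here and R is conditioned on, so the path is blocked at R.
Path 3: M → N → R → B ← D
  N is a chain here and N is conditioned on, so the path is blocked at N.
All paths are blocked; M ⊥ D | {B, J, N, R} holds.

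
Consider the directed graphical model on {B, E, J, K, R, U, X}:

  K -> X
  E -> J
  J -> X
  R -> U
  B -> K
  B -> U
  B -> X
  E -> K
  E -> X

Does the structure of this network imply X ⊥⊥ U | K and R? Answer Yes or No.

We examine all 4 paths between X and U:
Path 1: X ← E → K ← B → U
  E is a fork and E is not conditioned on; K is a collider and K is conditioned on, which opens it; B is a fork and B is not conditioned on — no node blocks this path, so it is active.
Path 2: X ← B → U
  B is a fork and B is not conditioned on — no node blocks this path, so it is active.
Path 3: X ← K ← B → U
  K is a chain here and K is conditioned on, so the path is blocked at K.
Path 4: X ← J ← E → K ← B → U
  J is a chain and J is not conditioned on; E is a fork and E is not conditioned on; K is a collider and K is conditioned on, which opens it; B is a fork and B is not conditioned on — no node blocks this path, so it is active.
At least one path is unblocked, so d-separation fails.

No — X and U are not d-separated given {K, R}.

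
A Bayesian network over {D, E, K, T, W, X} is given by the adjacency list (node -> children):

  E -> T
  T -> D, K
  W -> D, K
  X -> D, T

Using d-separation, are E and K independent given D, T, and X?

Yes

We examine all 3 paths between E and K:
Path 1: E → T ← X → D ← W → K
  X is a fork here and X is conditioned on, so the path is blocked at X.
Path 2: E → T → D ← W → K
  T is a chain here and T is conditioned on, so the path is blocked at T.
Path 3: E → T → K
  T is a chain here and T is conditioned on, so the path is blocked at T.
All paths are blocked; E ⊥ K | {D, T, X} holds.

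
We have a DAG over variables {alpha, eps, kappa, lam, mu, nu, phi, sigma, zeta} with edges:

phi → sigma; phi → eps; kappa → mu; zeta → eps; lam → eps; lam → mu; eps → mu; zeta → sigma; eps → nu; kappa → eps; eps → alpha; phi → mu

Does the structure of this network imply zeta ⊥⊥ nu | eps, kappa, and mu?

Yes

5 paths connect zeta and nu; each must be blocked for d-separation to hold:
  1. zeta → eps → nu — eps:chain[blocks] ⇒ blocked
  2. zeta → sigma ← phi → eps → nu — sigma:collider[blocks]; phi:fork[open]; eps:chain[blocks] ⇒ blocked
  3. zeta → sigma ← phi → mu ← lam → eps → nu — sigma:collider[blocks]; phi:fork[open]; mu:collider[open]; lam:fork[open]; eps:chain[blocks] ⇒ blocked
  4. zeta → sigma ← phi → mu ← kappa → eps → nu — sigma:collider[blocks]; phi:fork[open]; mu:collider[open]; kappa:fork[blocks]; eps:chain[blocks] ⇒ blocked
  5. zeta → sigma ← phi → mu ← eps → nu — sigma:collider[blocks]; phi:fork[open]; mu:collider[open]; eps:fork[blocks] ⇒ blocked
Every path is blocked, so zeta and nu are d-separated given {eps, kappa, mu}.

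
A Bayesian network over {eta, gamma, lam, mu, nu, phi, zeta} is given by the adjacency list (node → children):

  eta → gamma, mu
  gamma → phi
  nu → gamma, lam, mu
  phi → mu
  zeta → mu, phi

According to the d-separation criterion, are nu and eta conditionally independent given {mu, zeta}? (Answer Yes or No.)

No

We examine all 6 paths between nu and eta:
Path 1: nu → mu ← zeta → phi ← gamma ← eta
  zeta is a fork here and zeta is conditioned on, so the path is blocked at zeta.
Path 2: nu → mu ← phi ← gamma ← eta
  mu is a collider and mu is conditioned on, which opens it; phi is a chain and phi is not conditioned on; gamma is a chain and gamma is not conditioned on — no node blocks this path, so it is active.
Path 3: nu → mu ← eta
  mu is a collider and mu is conditioned on, which opens it — no node blocks this path, so it is active.
Path 4: nu → gamma → phi ← zeta → mu ← eta
  zeta is a fork here and zeta is conditioned on, so the path is blocked at zeta.
Path 5: nu → gamma → phi → mu ← eta
  gamma is a chain and gamma is not conditioned on; phi is a chain and phi is not conditioned on; mu is a collider and mu is conditioned on, which opens it — no node blocks this path, so it is active.
Path 6: nu → gamma ← eta
  gamma is a collider and its descendant mu is conditioned on, which opens it — no node blocks this path, so it is active.
Because an active path exists, nu and eta are not d-separated.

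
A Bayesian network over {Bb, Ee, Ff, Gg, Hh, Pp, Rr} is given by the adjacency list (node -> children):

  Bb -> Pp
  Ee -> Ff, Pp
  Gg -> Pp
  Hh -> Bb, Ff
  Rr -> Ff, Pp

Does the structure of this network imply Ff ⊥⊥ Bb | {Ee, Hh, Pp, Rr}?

Yes

3 paths connect Ff and Bb; each must be blocked for d-separation to hold:
  1. Ff ← Ee → Pp ← Bb — Ee:fork[blocks]; Pp:collider[open] ⇒ blocked
  2. Ff ← Rr → Pp ← Bb — Rr:fork[blocks]; Pp:collider[open] ⇒ blocked
  3. Ff ← Hh → Bb — Hh:fork[blocks] ⇒ blocked
Every path is blocked, so Ff and Bb are d-separated given {Ee, Hh, Pp, Rr}.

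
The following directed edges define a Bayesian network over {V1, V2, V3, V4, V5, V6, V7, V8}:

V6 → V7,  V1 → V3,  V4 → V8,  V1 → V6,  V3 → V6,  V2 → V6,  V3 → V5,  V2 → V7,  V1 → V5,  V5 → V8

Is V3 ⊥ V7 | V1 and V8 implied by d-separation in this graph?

We examine all 6 paths between V3 and V7:
Path 1: V3 ← V1 → V6 → V7
  V1 is a fork here and V1 is conditioned on, so the path is blocked at V1.
Path 2: V3 ← V1 → V6 ← V2 → V7
  V1 is a fork here and V1 is conditioned on, so the path is blocked at V1.
Path 3: V3 → V6 → V7
  V6 is a chain and V6 is not conditioned on — no node blocks this path, so it is active.
Path 4: V3 → V6 ← V2 → V7
  V6 is a collider here and neither V6 nor any of its descendants is conditioned on, so the collider stays closed — the path is blocked at V6.
Path 5: V3 → V5 ← V1 → V6 → V7
  V1 is a fork here and V1 is conditioned on, so the path is blocked at V1.
Path 6: V3 → V5 ← V1 → V6 ← V2 → V7
  V1 is a fork here and V1 is conditioned on, so the path is blocked at V1.
Because an active path exists, V3 and V7 are not d-separated.

No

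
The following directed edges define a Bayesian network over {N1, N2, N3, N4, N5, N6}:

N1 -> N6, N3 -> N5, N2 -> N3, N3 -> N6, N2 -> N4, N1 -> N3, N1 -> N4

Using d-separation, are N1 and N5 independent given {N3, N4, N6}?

Enumerating the 3 paths from N1 to N5 and testing each for blocking by {N3, N4, N6}:
  1. N1 → N3 → N5 — N3:chain[blocks] ⇒ blocked
  2. N1 → N4 ← N2 → N3 → N5 — N4:collider[open]; N2:fork[open]; N3:chain[blocks] ⇒ blocked
  3. N1 → N6 ← N3 → N5 — N6:collider[open]; N3:fork[blocks] ⇒ blocked
Since every path is blocked, d-separation holds.

Yes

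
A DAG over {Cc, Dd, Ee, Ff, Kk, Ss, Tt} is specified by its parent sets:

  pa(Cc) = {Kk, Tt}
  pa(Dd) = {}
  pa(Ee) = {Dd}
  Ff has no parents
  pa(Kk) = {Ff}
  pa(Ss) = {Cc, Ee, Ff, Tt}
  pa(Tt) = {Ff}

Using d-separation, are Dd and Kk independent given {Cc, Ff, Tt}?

Yes — Dd and Kk are d-separated given {Cc, Ff, Tt}.

There are 6 undirected paths between Dd and Kk; checking each against the conditioning set {Cc, Ff, Tt}:
Path 1: Dd → Ee → Ss ← Cc ← Kk
  Ss is a collider here and neither Ss nor any of its descendants is conditioned on, so the collider stays closed — the path is blocked at Ss.
Path 2: Dd → Ee → Ss ← Cc ← Tt ← Ff → Kk
  Ss is a collider here and neither Ss nor any of its descendants is conditioned on, so the collider stays closed — the path is blocked at Ss.
Path 3: Dd → Ee → Ss ← Tt → Cc ← Kk
  Ss is a collider here and neither Ss nor any of its descendants is conditioned on, so the collider stays closed — the path is blocked at Ss.
Path 4: Dd → Ee → Ss ← Tt ← Ff → Kk
  Ss is a collider here and neither Ss nor any of its descendants is conditioned on, so the collider stays closed — the path is blocked at Ss.
Path 5: Dd → Ee → Ss ← Ff → Kk
  Ss is a collider here and neither Ss nor any of its descendants is conditioned on, so the collider stays closed — the path is blocked at Ss.
Path 6: Dd → Ee → Ss ← Ff → Tt → Cc ← Kk
  Ss is a collider here and neither Ss nor any of its descendants is conditioned on, so the collider stays closed — the path is blocked at Ss.
All paths are blocked; Dd ⊥ Kk | {Cc, Ff, Tt} holds.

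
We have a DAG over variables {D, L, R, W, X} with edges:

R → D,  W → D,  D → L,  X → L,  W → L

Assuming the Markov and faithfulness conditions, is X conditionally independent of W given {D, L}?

No

There are 2 undirected paths between X and W; checking each against the conditioning set {D, L}:
Path 1: X → L ← W
  L is a collider and L is conditioned on, which opens it — no node blocks this path, so it is active.
Path 2: X → L ← D ← W
  D is a chain here and D is conditioned on, so the path is blocked at D.
Because an active path exists, X and W are not d-separated.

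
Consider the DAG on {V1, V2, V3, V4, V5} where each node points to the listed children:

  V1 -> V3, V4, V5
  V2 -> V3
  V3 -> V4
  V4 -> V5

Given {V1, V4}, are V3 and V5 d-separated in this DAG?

4 paths connect V3 and V5; each must be blocked for d-separation to hold:
Path 1: V3 ← V1 → V5
  V1 is a fork here and V1 is conditioned on, so the path is blocked at V1.
Path 2: V3 ← V1 → V4 → V5
  V1 is a fork here and V1 is conditioned on, so the path is blocked at V1.
Path 3: V3 → V4 → V5
  V4 is a chain here and V4 is conditioned on, so the path is blocked at V4.
Path 4: V3 → V4 ← V1 → V5
  V1 is a fork here and V1 is conditioned on, so the path is blocked at V1.
All paths are blocked; V3 ⊥ V5 | {V1, V4} holds.

Yes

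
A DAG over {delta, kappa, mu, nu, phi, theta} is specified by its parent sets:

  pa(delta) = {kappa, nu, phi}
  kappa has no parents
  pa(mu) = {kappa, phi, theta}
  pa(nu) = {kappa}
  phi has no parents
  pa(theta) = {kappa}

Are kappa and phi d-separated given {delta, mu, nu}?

No

We examine all 4 paths between kappa and phi:
  1. kappa → delta ← phi — delta:collider[open] ⇒ active
  2. kappa → mu ← phi — mu:collider[open] ⇒ active
  3. kappa → theta → mu ← phi — theta:chain[open]; mu:collider[open] ⇒ active
  4. kappa → nu → delta ← phi — nu:chain[blocks]; delta:collider[open] ⇒ blocked
At least one path is unblocked, so d-separation fails.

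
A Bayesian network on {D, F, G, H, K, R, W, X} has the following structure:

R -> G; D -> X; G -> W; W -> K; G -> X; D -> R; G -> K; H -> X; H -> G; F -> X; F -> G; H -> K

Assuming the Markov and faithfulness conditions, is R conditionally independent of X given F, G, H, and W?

No

We examine all 6 paths between R and X:
  1. R → G → K ← H → X — G:chain[blocks]; K:collider[blocks]; H:fork[blocks] ⇒ blocked
  2. R → G ← H → X — G:collider[open]; H:fork[blocks] ⇒ blocked
  3. R → G ← F → X — G:collider[open]; F:fork[blocks] ⇒ blocked
  4. R → G → X — G:chain[blocks] ⇒ blocked
  5. R → G → W → K ← H → X — G:chain[blocks]; W:chain[blocks]; K:collider[blocks]; H:fork[blocks] ⇒ blocked
  6. R ← D → X — D:fork[open] ⇒ active
Because an active path exists, R and X are not d-separated.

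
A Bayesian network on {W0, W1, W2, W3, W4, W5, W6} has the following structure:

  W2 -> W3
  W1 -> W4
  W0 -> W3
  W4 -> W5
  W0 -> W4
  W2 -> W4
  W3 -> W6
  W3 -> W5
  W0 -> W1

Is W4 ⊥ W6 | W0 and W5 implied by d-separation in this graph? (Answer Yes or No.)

There are 4 undirected paths between W4 and W6; checking each against the conditioning set {W0, W5}:
Path 1: W4 ← W2 → W3 → W6
  W2 is a fork and W2 is not conditioned on; W3 is a chain and W3 is not conditioned on — no node blocks this path, so it is active.
Path 2: W4 ← W0 → W3 → W6
  W0 is a fork here and W0 is conditioned on, so the path is blocked at W0.
Path 3: W4 → W5 ← W3 → W6
  W5 is a collider and W5 is conditioned on, which opens it; W3 is a fork and W3 is not conditioned on — no node blocks this path, so it is active.
Path 4: W4 ← W1 ← W0 → W3 → W6
  W0 is a fork here and W0 is conditioned on, so the path is blocked at W0.
Since the path W4 ← W2 → W3 → W6 is active, W4 and W6 are not d-separated given {W0, W5}.

No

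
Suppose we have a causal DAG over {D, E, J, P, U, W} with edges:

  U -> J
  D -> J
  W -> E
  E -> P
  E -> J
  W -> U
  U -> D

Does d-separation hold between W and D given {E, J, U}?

Yes

We examine all 4 paths between W and D:
Path 1: W → E → J ← U → D
  E is a chain here and E is conditioned on, so the path is blocked at E.
Path 2: W → E → J ← D
  E is a chain here and E is conditioned on, so the path is blocked at E.
Path 3: W → U → J ← D
  U is a chain here and U is conditioned on, so the path is blocked at U.
Path 4: W → U → D
  U is a chain here and U is conditioned on, so the path is blocked at U.
Every path is blocked, so W and D are d-separated given {E, J, U}.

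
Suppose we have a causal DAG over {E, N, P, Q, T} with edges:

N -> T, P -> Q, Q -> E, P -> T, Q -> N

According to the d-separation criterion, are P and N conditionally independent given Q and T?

There are 2 undirected paths between P and N; checking each against the conditioning set {Q, T}:
Path 1: P → T ← N
  T is a collider and T is conditioned on, which opens it — no node blocks this path, so it is active.
Path 2: P → Q → N
  Q is a chain here and Q is conditioned on, so the path is blocked at Q.
Since the path P → T ← N is active, P and N are not d-separated given {Q, T}.

No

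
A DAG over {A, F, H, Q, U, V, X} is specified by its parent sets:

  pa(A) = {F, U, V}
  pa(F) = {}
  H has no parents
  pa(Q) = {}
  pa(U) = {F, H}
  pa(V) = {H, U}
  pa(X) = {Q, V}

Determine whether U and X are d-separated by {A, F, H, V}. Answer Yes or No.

There are 4 undirected paths between U and X; checking each against the conditioning set {A, F, H, V}:
  1. U → A ← V → X — A:collider[open]; V:fork[blocks] ⇒ blocked
  2. U ← F → A ← V → X — F:fork[blocks]; A:collider[open]; V:fork[blocks] ⇒ blocked
  3. U → V → X — V:chain[blocks] ⇒ blocked
  4. U ← H → V → X — H:fork[blocks]; V:chain[blocks] ⇒ blocked
All paths are blocked; U ⊥ X | {A, F, H, V} holds.

Yes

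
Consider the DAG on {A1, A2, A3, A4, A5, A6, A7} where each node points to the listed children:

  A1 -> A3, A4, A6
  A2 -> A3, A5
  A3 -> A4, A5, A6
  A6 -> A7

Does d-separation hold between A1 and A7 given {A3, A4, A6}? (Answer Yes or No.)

Yes

We examine all 3 paths between A1 and A7:
Path 1: A1 → A6 → A7
  A6 is a chain here and A6 is conditioned on, so the path is blocked at A6.
Path 2: A1 → A3 → A6 → A7
  A3 is a chain here and A3 is conditioned on, so the path is blocked at A3.
Path 3: A1 → A4 ← A3 → A6 → A7
  A3 is a fork here and A3 is conditioned on, so the path is blocked at A3.
Since every path is blocked, d-separation holds.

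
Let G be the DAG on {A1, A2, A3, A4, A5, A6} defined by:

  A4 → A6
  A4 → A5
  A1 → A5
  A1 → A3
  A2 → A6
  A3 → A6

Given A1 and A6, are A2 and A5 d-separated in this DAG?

2 paths connect A2 and A5; each must be blocked for d-separation to hold:
  1. A2 → A6 ← A3 ← A1 → A5 — A6:collider[open]; A3:chain[open]; A1:fork[blocks] ⇒ blocked
  2. A2 → A6 ← A4 → A5 — A6:collider[open]; A4:fork[open] ⇒ active
At least one path is unblocked, so d-separation fails.

No — A2 and A5 are not d-separated given {A1, A6}.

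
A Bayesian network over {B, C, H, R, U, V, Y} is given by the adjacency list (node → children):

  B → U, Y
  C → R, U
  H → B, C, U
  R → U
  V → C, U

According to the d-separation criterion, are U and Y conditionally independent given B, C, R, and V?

We examine all 5 paths between U and Y:
Path 1: U ← B → Y
  B is a fork here and B is conditioned on, so the path is blocked at B.
Path 2: U ← C ← H → B → Y
  C is a chain here and C is conditioned on, so the path is blocked at C.
Path 3: U ← H → B → Y
  B is a chain here and B is conditioned on, so the path is blocked at B.
Path 4: U ← V → C ← H → B → Y
  V is a fork here and V is conditioned on, so the path is blocked at V.
Path 5: U ← R ← C ← H → B → Y
  R is a chain here and R is conditioned on, so the path is blocked at R.
Since every path is blocked, d-separation holds.

Yes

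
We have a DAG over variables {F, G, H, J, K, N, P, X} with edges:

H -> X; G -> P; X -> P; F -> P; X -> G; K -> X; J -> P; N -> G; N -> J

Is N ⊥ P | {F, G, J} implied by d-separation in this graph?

There are 3 undirected paths between N and P; checking each against the conditioning set {F, G, J}:
Path 1: N → G ← X → P
  G is a collider and G is conditioned on, which opens it; X is a fork and X is not conditioned on — no node blocks this path, so it is active.
Path 2: N → G → P
  G is a chain here and G is conditioned on, so the path is blocked at G.
Path 3: N → J → P
  J is a chain here and J is conditioned on, so the path is blocked at J.
At least one path is unblocked, so d-separation fails.

No — N and P are not d-separated given {F, G, J}.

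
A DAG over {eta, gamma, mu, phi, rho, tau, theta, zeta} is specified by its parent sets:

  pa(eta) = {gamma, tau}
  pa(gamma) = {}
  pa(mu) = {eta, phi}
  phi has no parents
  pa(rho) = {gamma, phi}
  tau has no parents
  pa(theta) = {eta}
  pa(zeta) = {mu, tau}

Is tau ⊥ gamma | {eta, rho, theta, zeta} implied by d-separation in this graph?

4 paths connect tau and gamma; each must be blocked for d-separation to hold:
  1. tau → zeta ← mu ← phi → rho ← gamma — zeta:collider[open]; mu:chain[open]; phi:fork[open]; rho:collider[open] ⇒ active
  2. tau → zeta ← mu ← eta ← gamma — zeta:collider[open]; mu:chain[open]; eta:chain[blocks] ⇒ blocked
  3. tau → eta ← gamma — eta:collider[open] ⇒ active
  4. tau → eta → mu ← phi → rho ← gamma — eta:chain[blocks]; mu:collider[open]; phi:fork[open]; rho:collider[open] ⇒ blocked
Because an active path exists, tau and gamma are not d-separated.

No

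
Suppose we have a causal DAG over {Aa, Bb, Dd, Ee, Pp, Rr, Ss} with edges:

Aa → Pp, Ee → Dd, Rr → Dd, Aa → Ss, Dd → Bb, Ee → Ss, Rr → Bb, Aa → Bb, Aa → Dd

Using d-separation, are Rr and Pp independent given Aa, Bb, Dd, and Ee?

Enumerating the 6 paths from Rr to Pp and testing each for blocking by {Aa, Bb, Dd, Ee}:
Path 1: Rr → Bb ← Aa → Pp
  Aa is a fork here and Aa is conditioned on, so the path is blocked at Aa.
Path 2: Rr → Bb ← Dd ← Ee → Ss ← Aa → Pp
  Dd is a chain here and Dd is conditioned on, so the path is blocked at Dd.
Path 3: Rr → Bb ← Dd ← Aa → Pp
  Dd is a chain here and Dd is conditioned on, so the path is blocked at Dd.
Path 4: Rr → Dd ← Ee → Ss ← Aa → Pp
  Ee is a fork here and Ee is conditioned on, so the path is blocked at Ee.
Path 5: Rr → Dd → Bb ← Aa → Pp
  Dd is a chain here and Dd is conditioned on, so the path is blocked at Dd.
Path 6: Rr → Dd ← Aa → Pp
  Aa is a fork here and Aa is conditioned on, so the path is blocked at Aa.
All paths are blocked; Rr ⊥ Pp | {Aa, Bb, Dd, Ee} holds.

Yes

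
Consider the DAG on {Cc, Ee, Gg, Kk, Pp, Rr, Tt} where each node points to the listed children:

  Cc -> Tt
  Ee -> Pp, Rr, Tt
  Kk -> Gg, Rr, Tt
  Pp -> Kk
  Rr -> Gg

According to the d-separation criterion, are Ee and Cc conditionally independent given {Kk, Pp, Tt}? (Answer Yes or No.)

No — Ee and Cc are not d-separated given {Kk, Pp, Tt}.

4 paths connect Ee and Cc; each must be blocked for d-separation to hold:
Path 1: Ee → Tt ← Cc
  Tt is a collider and Tt is conditioned on, which opens it — no node blocks this path, so it is active.
Path 2: Ee → Pp → Kk → Tt ← Cc
  Pp is a chain here and Pp is conditioned on, so the path is blocked at Pp.
Path 3: Ee → Rr → Gg ← Kk → Tt ← Cc
  Gg is a collider here and neither Gg nor any of its descendants is conditioned on, so the collider stays closed — the path is blocked at Gg.
Path 4: Ee → Rr ← Kk → Tt ← Cc
  Rr is a collider here and neither Rr nor any of its descendants is conditioned on, so the collider stays closed — the path is blocked at Rr.
Since the path Ee → Tt ← Cc is active, Ee and Cc are not d-separated given {Kk, Pp, Tt}.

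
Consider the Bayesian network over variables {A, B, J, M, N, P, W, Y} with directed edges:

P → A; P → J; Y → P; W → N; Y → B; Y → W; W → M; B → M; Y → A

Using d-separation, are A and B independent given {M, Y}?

Enumerating the 4 paths from A to B and testing each for blocking by {M, Y}:
  1. A ← Y → B — Y:fork[blocks] ⇒ blocked
  2. A ← Y → W → M ← B — Y:fork[blocks]; W:chain[open]; M:collider[open] ⇒ blocked
  3. A ← P ← Y → B — P:chain[open]; Y:fork[blocks] ⇒ blocked
  4. A ← P ← Y → W → M ← B — P:chain[open]; Y:fork[blocks]; W:chain[open]; M:collider[open] ⇒ blocked
Since every path is blocked, d-separation holds.

Yes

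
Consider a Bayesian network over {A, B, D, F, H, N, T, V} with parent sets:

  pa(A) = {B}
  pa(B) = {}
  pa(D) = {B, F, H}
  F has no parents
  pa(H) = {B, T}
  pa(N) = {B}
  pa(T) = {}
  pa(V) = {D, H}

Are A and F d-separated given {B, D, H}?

3 paths connect A and F; each must be blocked for d-separation to hold:
Path 1: A ← B → D ← F
  B is a fork here and B is conditioned on, so the path is blocked at B.
Path 2: A ← B → H → D ← F
  B is a fork here and B is conditioned on, so the path is blocked at B.
Path 3: A ← B → H → V ← D ← F
  B is a fork here and B is conditioned on, so the path is blocked at B.
All paths are blocked; A ⊥ F | {B, D, H} holds.

Yes — A and F are d-separated given {B, D, H}.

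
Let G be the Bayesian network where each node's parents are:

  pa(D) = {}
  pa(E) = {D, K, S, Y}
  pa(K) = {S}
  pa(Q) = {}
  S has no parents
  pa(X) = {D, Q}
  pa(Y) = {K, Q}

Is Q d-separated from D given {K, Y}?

Yes

We examine all 4 paths between Q and D:
Path 1: Q → Y → E ← D
  Y is a chain here and Y is conditioned on, so the path is blocked at Y.
Path 2: Q → Y ← K → E ← D
  K is a fork here and K is conditioned on, so the path is blocked at K.
Path 3: Q → Y ← K ← S → E ← D
  K is a chain here and K is conditioned on, so the path is blocked at K.
Path 4: Q → X ← D
  X is a collider here and neither X nor any of its descendants is conditioned on, so the collider stays closed — the path is blocked at X.
All paths are blocked; Q ⊥ D | {K, Y} holds.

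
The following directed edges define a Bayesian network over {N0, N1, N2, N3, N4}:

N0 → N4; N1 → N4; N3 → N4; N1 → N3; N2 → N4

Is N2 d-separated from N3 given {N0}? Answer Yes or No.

We examine all 2 paths between N2 and N3:
Path 1: N2 → N4 ← N3
  N4 is a collider here and neither N4 nor any of its descendants is conditioned on, so the collider stays closed — the path is blocked at N4.
Path 2: N2 → N4 ← N1 → N3
  N4 is a collider here and neither N4 nor any of its descendants is conditioned on, so the collider stays closed — the path is blocked at N4.
Since every path is blocked, d-separation holds.

Yes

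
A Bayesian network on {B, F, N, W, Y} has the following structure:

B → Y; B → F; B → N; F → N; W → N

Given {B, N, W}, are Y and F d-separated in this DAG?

Yes

Enumerating the 2 paths from Y to F and testing each for blocking by {B, N, W}:
Path 1: Y ← B → N ← F
  B is a fork here and B is conditioned on, so the path is blocked at B.
Path 2: Y ← B → F
  B is a fork here and B is conditioned on, so the path is blocked at B.
Since every path is blocked, d-separation holds.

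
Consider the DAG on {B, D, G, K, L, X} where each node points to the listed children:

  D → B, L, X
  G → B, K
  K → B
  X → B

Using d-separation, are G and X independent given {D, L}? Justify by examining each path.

There are 4 undirected paths between G and X; checking each against the conditioning set {D, L}:
  1. G → K → B ← X — K:chain[open]; B:collider[blocks] ⇒ blocked
  2. G → K → B ← D → X — K:chain[open]; B:collider[blocks]; D:fork[blocks] ⇒ blocked
  3. G → B ← X — B:collider[blocks] ⇒ blocked
  4. G → B ← D → X — B:collider[blocks]; D:fork[blocks] ⇒ blocked
All paths are blocked; G ⊥ X | {D, L} holds.

Yes — G and X are d-separated given {D, L}.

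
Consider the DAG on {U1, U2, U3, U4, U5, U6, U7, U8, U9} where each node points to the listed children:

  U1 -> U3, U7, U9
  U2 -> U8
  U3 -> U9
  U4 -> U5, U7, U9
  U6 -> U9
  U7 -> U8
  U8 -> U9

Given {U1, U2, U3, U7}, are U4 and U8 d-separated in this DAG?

Yes

6 paths connect U4 and U8; each must be blocked for d-separation to hold:
Path 1: U4 → U9 ← U3 ← U1 → U7 → U8
  U9 is a collider here and neither U9 nor any of its descendants is conditioned on, so the collider stays closed — the path is blocked at U9.
Path 2: U4 → U9 ← U1 → U7 → U8
  U9 is a collider here and neither U9 nor any of its descendants is conditioned on, so the collider stays closed — the path is blocked at U9.
Path 3: U4 → U9 ← U8
  U9 is a collider here and neither U9 nor any of its descendants is conditioned on, so the collider stays closed — the path is blocked at U9.
Path 4: U4 → U7 ← U1 → U9 ← U8
  U1 is a fork here and U1 is conditioned on, so the path is blocked at U1.
Path 5: U4 → U7 ← U1 → U3 → U9 ← U8
  U1 is a fork here and U1 is conditioned on, so the path is blocked at U1.
Path 6: U4 → U7 → U8
  U7 is a chain here and U7 is conditioned on, so the path is blocked at U7.
Since every path is blocked, d-separation holds.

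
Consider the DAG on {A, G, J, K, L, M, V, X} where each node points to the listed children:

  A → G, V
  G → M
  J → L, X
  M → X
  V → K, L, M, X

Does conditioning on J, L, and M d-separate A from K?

There are 4 undirected paths between A and K; checking each against the conditioning set {J, L, M}:
  1. A → V → K — V:chain[open] ⇒ active
  2. A → G → M → X ← V → K — G:chain[open]; M:chain[blocks]; X:collider[blocks]; V:fork[open] ⇒ blocked
  3. A → G → M → X ← J → L ← V → K — G:chain[open]; M:chain[blocks]; X:collider[blocks]; J:fork[blocks]; L:collider[open]; V:fork[open] ⇒ blocked
  4. A → G → M ← V → K — G:chain[open]; M:collider[open]; V:fork[open] ⇒ active
Because an active path exists, A and K are not d-separated.

No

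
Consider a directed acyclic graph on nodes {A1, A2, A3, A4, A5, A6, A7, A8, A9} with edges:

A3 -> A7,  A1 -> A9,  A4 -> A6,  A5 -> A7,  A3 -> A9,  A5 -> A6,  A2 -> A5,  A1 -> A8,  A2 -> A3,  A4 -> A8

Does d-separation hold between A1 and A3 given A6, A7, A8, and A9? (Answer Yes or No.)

We examine all 3 paths between A1 and A3:
Path 1: A1 → A8 ← A4 → A6 ← A5 → A7 ← A3
  A8 is a collider and A8 is conditioned on, which opens it; A4 is a fork and A4 is not conditioned on; A6 is a collider and A6 is conditioned on, which opens it; A5 is a fork and A5 is not conditioned on; A7 is a collider and A7 is conditioned on, which opens it — no node blocks this path, so it is active.
Path 2: A1 → A8 ← A4 → A6 ← A5 ← A2 → A3
  A8 is a collider and A8 is conditioned on, which opens it; A4 is a fork and A4 is not conditioned on; A6 is a collider and A6 is conditioned on, which opens it; A5 is a chain and A5 is not conditioned on; A2 is a fork and A2 is not conditioned on — no node blocks this path, so it is active.
Path 3: A1 → A9 ← A3
  A9 is a collider and A9 is conditioned on, which opens it — no node blocks this path, so it is active.
Since the path A1 → A8 ← A4 → A6 ← A5 → A7 ← A3 is active, A1 and A3 are not d-separated given {A6, A7, A8, A9}.

No — A1 and A3 are not d-separated given {A6, A7, A8, A9}.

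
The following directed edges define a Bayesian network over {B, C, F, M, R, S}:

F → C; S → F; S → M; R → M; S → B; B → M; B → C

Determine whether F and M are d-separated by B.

No

4 paths connect F and M; each must be blocked for d-separation to hold:
Path 1: F → C ← B ← S → M
  C is a collider here and neither C nor any of its descendants is conditioned on, so the collider stays closed — the path is blocked at C.
Path 2: F → C ← B → M
  C is a collider here and neither C nor any of its descendants is conditioned on, so the collider stays closed — the path is blocked at C.
Path 3: F ← S → M
  S is a fork and S is not conditioned on — no node blocks this path, so it is active.
Path 4: F ← S → B → M
  B is a chain here and B is conditioned on, so the path is blocked at B.
At least one path is unblocked, so d-separation fails.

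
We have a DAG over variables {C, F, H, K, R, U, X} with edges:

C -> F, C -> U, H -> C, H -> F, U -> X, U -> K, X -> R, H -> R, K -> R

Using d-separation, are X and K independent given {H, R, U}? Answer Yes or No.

No

There are 6 undirected paths between X and K; checking each against the conditioning set {H, R, U}:
  1. X → R ← K — R:collider[open] ⇒ active
  2. X → R ← H → F ← C → U → K — R:collider[open]; H:fork[blocks]; F:collider[blocks]; C:fork[open]; U:chain[blocks] ⇒ blocked
  3. X → R ← H → C → U → K — R:collider[open]; H:fork[blocks]; C:chain[open]; U:chain[blocks] ⇒ blocked
  4. X ← U → K — U:fork[blocks] ⇒ blocked
  5. X ← U ← C → F ← H → R ← K — U:chain[blocks]; C:fork[open]; F:collider[blocks]; H:fork[blocks]; R:collider[open] ⇒ blocked
  6. X ← U ← C ← H → R ← K — U:chain[blocks]; C:chain[open]; H:fork[blocks]; R:collider[open] ⇒ blocked
Because an active path exists, X and K are not d-separated.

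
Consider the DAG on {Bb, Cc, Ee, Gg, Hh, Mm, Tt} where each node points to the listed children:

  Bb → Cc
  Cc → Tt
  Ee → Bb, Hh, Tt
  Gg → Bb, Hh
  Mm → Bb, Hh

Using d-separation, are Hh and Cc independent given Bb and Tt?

No

There are 6 undirected paths between Hh and Cc; checking each against the conditioning set {Bb, Tt}:
Path 1: Hh ← Ee → Bb → Cc
  Bb is a chain here and Bb is conditioned on, so the path is blocked at Bb.
Path 2: Hh ← Ee → Tt ← Cc
  Ee is a fork and Ee is not conditioned on; Tt is a collider and Tt is conditioned on, which opens it — no node blocks this path, so it is active.
Path 3: Hh ← Mm → Bb ← Ee → Tt ← Cc
  Mm is a fork and Mm is not conditioned on; Bb is a collider and Bb is conditioned on, which opens it; Ee is a fork and Ee is not conditioned on; Tt is a collider and Tt is conditioned on, which opens it — no node blocks this path, so it is active.
Path 4: Hh ← Mm → Bb → Cc
  Bb is a chain here and Bb is conditioned on, so the path is blocked at Bb.
Path 5: Hh ← Gg → Bb ← Ee → Tt ← Cc
  Gg is a fork and Gg is not conditioned on; Bb is a collider and Bb is conditioned on, which opens it; Ee is a fork and Ee is not conditioned on; Tt is a collider and Tt is conditioned on, which opens it — no node blocks this path, so it is active.
Path 6: Hh ← Gg → Bb → Cc
  Bb is a chain here and Bb is conditioned on, so the path is blocked at Bb.
At least one path is unblocked, so d-separation fails.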